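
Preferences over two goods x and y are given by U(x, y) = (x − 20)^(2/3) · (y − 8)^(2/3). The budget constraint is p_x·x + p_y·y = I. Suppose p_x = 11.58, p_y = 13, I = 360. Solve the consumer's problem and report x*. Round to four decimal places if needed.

Discretionary income = 360 − 20·11.58 − 8·13 = 24.4; x* = 20 + 0.5·24.4/11.58 = 21.0535.

x* = 21.0535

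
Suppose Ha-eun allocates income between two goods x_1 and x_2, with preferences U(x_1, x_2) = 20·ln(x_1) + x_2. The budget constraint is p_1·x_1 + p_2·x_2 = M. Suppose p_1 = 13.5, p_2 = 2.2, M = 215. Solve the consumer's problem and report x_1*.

x_1* = 3.2593

So x_1*(p_1,p_2) = 20·p_2/p_1, independent of income; and x_2* = (M − 20·p_2)/p_2.
At the given prices: x_1* = 20·2.2/13.5 = 3.2593.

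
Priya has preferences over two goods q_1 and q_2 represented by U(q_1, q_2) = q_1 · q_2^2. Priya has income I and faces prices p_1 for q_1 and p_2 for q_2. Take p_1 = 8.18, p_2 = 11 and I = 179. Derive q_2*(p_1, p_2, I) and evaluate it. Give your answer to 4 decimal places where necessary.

Tangency: MRS = (1/2)·q_2/q_1 = p_1/p_2.
So p_2·q_2 = 2·p_1·q_1; combined with the budget, a share 1/3 of income goes to q_1.
Demand: q_1*(p_1,p_2,I) = 1/3·I/p_1 and q_2* = 2/3·I/p_2.
At p_1=8.18, p_2=11, I=179: q_2* = 2/3·179/11 = 10.8485.

q_2* = 10.8485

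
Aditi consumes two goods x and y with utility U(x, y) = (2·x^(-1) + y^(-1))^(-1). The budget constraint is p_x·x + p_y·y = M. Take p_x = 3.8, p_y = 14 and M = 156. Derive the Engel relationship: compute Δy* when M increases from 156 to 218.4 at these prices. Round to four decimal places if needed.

Δy* = 2.5663

From the CES first-order condition, 2·(y/x)^(2) = p_x/p_y.
Hence y/x = ((1/2)·p_x/p_y)^(1/(2)), i.e. raised to the 0.5 power.
With the ratio pinned down, the budget gives x* = M/(p_x + p_y·(y/x)) and y* = (y/x)·x*.
Numerically y/x = 0.368394, so x* = 156/(3.8 + 14·0.368394) = 17.4155 and y* = 0.368394·17.4155 = 6.4158.
At M' = 218.4: y* = 8.9821. Change: 8.9821 − 6.4158 = 2.5663.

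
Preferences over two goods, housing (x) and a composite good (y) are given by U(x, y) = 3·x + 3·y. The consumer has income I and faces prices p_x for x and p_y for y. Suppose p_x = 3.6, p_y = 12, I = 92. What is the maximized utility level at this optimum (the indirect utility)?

Perfect substitutes: compare marginal utility per dollar. 3/p_x vs 3/p_y → 0.8333 vs 0.25.
x gives more utility per dollar, so spend all income on x: x* = I/p_x, y* = 0.
Numerically: x* = 25.5556, y* = 0.
Utility at the optimum: U(25.5556, 0) = 76.6667.

V = 76.6667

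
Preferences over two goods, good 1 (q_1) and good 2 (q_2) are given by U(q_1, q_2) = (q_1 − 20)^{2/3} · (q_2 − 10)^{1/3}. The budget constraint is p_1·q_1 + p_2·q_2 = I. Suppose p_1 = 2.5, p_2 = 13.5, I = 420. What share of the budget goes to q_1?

share on q_1 = 0.4921

Discretionary income = 420 − 20·2.5 − 10·13.5 = 235; q_1* = 20 + 2/3·235/2.5 = 82.6667; q_2* = 10 + 1/3·235/13.5 = 15.8025.
Expenditure on q_1: 2.5·82.6667 = 206.6667; share = 0.4921.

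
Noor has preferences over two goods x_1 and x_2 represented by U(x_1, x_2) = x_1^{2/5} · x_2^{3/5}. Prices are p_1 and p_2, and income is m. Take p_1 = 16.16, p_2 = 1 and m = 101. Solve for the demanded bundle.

Tangency: MRS = (2/3)·x_2/x_1 = p_1/p_2.
Rearranging, p_2·x_2 = (3/2)·p_1·x_1. Substituting into the budget gives p_1·x_1·(1 + (3/2)) = m.
Demand: x_1*(p_1,p_2,m) = 0.4·m/p_1 and x_2* = 0.6·m/p_2.
At p_1=16.16, p_2=1, m=101: x_1* = 0.4·101/16.16 = 2.5, x_2* = 60.6.

x_1* = 2.5, x_2* = 60.6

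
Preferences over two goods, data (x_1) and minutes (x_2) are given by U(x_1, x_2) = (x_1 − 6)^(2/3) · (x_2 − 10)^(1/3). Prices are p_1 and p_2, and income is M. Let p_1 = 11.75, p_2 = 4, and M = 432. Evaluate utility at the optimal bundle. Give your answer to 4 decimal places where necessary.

MRS = 2·(x_2−10)/(x_1−6). Tangency with p_1/p_2 gives x_2−10 = (1/2)·(p_1/p_2)·(x_1−6).
Substituting into the budget: x_1* = 6 + 2/3·(M − 6·p_1 − 10·p_2)/p_1, and x_2* = 10 + 1/3·(…)/p_2.
Discretionary income = 432 − 6·11.75 − 10·4 = 321.5; x_1* = 6 + 2/3·321.5/11.75 = 24.2411; x_2* = 10 + 1/3·321.5/4 = 36.7917.
Utility at the optimum: U(24.2411, 36.7917) = 20.7349.

V = 20.7349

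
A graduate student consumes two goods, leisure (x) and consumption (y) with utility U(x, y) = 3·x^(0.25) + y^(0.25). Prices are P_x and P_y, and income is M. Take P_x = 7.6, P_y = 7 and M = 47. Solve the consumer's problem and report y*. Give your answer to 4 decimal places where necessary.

From the CES first-order condition, 3·(y/x)^(0.75) = P_x/P_y.
Hence y/x = ((1/3)·P_x/P_y)^(1/(0.75)), i.e. raised to the 4/3 power.
Substitute y = (y/x)·x into the budget: x* = M/(P_x + P_y·(y/x)).
Numerically y/x = 0.257905, so x* = 47/(7.6 + 7·0.257905) = 4.9972 and y* = 0.257905·4.9972 = 1.2888.

y* = 1.2888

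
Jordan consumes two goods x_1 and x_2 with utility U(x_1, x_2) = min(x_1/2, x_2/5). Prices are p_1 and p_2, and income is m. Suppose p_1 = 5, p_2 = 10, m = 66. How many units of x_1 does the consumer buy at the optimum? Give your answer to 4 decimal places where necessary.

x_1* = 2.2

Leontief preferences: the optimum is at the kink where x_1/2 = x_2/5, i.e. x_2 = (5/2)·x_1.
Budget: p_1·x_1 + p_2·(5/2)·x_1 = m, so (2·p_1 + 5·p_2)·x_1 = 2·m.
Demand: x_1*(p_1,p_2,m) = 2·m/(2·p_1 + 5·p_2), x_2* = 5·m/(2·p_1 + 5·p_2).
Here 2·5 + 5·10 = 60, giving x_1* = 2.2.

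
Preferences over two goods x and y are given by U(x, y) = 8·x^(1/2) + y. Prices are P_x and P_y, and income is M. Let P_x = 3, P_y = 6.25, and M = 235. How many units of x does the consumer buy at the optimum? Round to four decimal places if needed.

x* = 69.4444

Solve: √x = 4·P_y/P_x, so x*(P_x,P_y) = (4·P_y/P_x)², and y* = (M − P_x·x*)/P_y.
Plugging in: x* = (4·6.25/3)² = 69.4444.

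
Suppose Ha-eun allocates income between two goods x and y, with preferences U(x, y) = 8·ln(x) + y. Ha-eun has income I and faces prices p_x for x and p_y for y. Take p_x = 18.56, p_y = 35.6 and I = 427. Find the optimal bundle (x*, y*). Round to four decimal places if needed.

Set MRS = p_x/p_y: (8/x)/1 = p_x/p_y.
So x*(p_x,p_y) = 8·p_y/p_x, independent of income; and y* = (I − 8·p_y)/p_y.
At the given prices: x* = 8·35.6/18.56 = 15.3448, and y* = 3.9944.

x* = 15.3448, y* = 3.9944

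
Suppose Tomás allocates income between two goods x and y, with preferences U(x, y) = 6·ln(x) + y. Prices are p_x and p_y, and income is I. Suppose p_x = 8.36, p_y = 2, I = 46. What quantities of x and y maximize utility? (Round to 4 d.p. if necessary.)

MU_x = 6/x, MU_y = 1. Tangency: 6/x = p_x/p_y.
So x*(p_x,p_y) = 6·p_y/p_x, independent of income; and y* = (I − 6·p_y)/p_y.
At the given prices: x* = 6·2/8.36 = 1.4354, and y* = 17.

x* = 1.4354, y* = 17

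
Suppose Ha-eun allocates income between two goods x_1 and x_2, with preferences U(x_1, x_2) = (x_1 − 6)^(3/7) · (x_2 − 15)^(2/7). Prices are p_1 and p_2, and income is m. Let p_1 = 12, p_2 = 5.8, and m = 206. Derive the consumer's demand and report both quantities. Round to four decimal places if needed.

MRS = (3/2)·(x_2−15)/(x_1−6). Tangency with p_1/p_2 gives x_2−15 = (2/3)·(p_1/p_2)·(x_1−6).
After buying the subsistence bundle (6, 15), a share 0.6 of the remaining income goes to x_1: x_1* = 6 + 0.6·(m − 6p_1 − 15p_2)/p_1.
Discretionary income = 206 − 6·12 − 15·5.8 = 47; x_1* = 6 + 0.6·47/12 = 8.35; x_2* = 15 + 0.4·47/5.8 = 18.2414.

x_1* = 8.35, x_2* = 18.2414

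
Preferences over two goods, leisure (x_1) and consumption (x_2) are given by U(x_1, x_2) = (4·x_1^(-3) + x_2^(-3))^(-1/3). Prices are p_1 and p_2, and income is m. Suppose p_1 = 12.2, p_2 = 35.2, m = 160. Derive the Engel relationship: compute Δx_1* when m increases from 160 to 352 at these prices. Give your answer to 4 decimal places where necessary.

Δx_1* = 6.1346

MU_x_1 ∝ 4·x_1^(-4), MU_x_2 ∝ x_2^(-4), so MRS = 4·(x_2/x_1)^(4) = p_1/p_2.
Solve for the ratio: x_2/x_1 = [(1/4)·p_1/p_2]^(0.25).
With the ratio pinned down, the budget gives x_1* = m/(p_1 + p_2·(x_2/x_1)) and x_2* = (x_2/x_1)·x_1*.
Numerically x_2/x_1 = 0.542549, so x_1* = 160/(12.2 + 35.2·0.542549) = 5.1122.
At m' = 352: x_1* = 11.2468. Change: 11.2468 − 5.1122 = 6.1346.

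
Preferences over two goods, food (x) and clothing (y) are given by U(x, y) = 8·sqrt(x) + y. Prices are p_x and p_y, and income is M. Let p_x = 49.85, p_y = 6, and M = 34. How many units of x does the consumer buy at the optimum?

Solve: √x = 4·p_y/p_x, so x*(p_x,p_y) = (4·p_y/p_x)², and y* = (M − p_x·x*)/p_y.
Plugging in: x* = (4·6/49.85)² = 0.2318.

x* = 0.2318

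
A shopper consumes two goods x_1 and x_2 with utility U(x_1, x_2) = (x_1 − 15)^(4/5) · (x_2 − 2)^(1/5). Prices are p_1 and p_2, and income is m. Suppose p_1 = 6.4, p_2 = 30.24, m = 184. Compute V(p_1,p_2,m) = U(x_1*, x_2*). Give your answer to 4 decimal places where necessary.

Let x_1' = x_1−15, x_2' = x_2−2. MRS = 4·x_2'/x_1' = p_1/p_2.
Substituting into the budget: x_1* = 15 + 0.8·(m − 15·p_1 − 2·p_2)/p_1, and x_2* = 2 + 0.2·(…)/p_2.
Discretionary income = 184 − 15·6.4 − 2·30.24 = 27.52; x_1* = 15 + 0.8·27.52/6.4 = 18.44; x_2* = 2 + 0.2·27.52/30.24 = 2.182.
Utility at the optimum: U(18.44, 2.182) = 1.911.

V = 1.911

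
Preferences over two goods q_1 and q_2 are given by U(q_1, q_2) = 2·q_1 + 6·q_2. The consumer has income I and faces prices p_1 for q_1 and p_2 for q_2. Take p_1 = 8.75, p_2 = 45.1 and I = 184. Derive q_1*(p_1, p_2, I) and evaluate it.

Linear utility — the consumer picks whichever good has higher MU/price: 2/8.75 = 0.2286 vs 6/45.1 = 0.133.
q_1 gives more utility per dollar, so spend all income on q_1: q_1* = I/p_1, q_2* = 0.
Numerically: q_1* = 21.0286, q_2* = 0.

q_1* = 21.0286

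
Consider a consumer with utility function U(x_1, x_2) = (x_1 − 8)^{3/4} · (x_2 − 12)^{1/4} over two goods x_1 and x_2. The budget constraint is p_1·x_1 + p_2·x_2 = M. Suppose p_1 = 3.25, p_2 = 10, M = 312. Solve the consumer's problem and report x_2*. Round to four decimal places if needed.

This is Cobb-Douglas in (x_1−8, x_2−12): tangency gives 0.75·p_2·(x_2−12) = 0.25·p_1·(x_1−8).
After buying the subsistence bundle (8, 12), a share 0.75 of the remaining income goes to x_1: x_1* = 8 + 0.75·(M − 8p_1 − 12p_2)/p_1.
Discretionary income = 312 − 8·3.25 − 12·10 = 166; x_2* = 12 + 0.25·166/10 = 16.15.

x_2* = 16.15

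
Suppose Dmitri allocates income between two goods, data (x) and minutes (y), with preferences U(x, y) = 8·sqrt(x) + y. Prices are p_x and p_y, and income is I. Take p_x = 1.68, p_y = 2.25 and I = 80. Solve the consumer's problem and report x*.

MU_x = 4/√x, MU_y = 1. Tangency: 4/√x = p_x/p_y.
Thus x* = (4·p_y/p_x)² — independent of I — with the rest of income spent on y.
Plugging in: x* = (4·2.25/1.68)² = 28.699.

x* = 28.699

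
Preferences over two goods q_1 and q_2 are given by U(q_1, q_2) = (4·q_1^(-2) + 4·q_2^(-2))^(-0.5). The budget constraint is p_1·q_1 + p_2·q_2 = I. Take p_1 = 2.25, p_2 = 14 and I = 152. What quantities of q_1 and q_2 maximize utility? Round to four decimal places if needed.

With the ratio pinned down, the budget gives q_1* = I/(p_1 + p_2·(q_2/q_1)) and q_2* = (q_2/q_1)·q_1*.
Numerically q_2/q_1 = 0.54369, so q_1* = 152/(2.25 + 14·0.54369) = 15.4132 and q_2* = 0.54369·15.4132 = 8.38.

q_1* = 15.4132, q_2* = 8.38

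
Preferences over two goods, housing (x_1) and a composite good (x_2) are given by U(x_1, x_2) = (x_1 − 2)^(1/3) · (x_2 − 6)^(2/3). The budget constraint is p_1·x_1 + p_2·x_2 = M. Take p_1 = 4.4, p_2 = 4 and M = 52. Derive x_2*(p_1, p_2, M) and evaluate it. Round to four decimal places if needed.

This is Cobb-Douglas in (x_1−2, x_2−6): tangency gives 1/3·p_2·(x_2−6) = 2/3·p_1·(x_1−2).
After buying the subsistence bundle (2, 6), a share 1/3 of the remaining income goes to x_1: x_1* = 2 + 1/3·(M − 2p_1 − 6p_2)/p_1.
Discretionary income = 52 − 2·4.4 − 6·4 = 19.2; x_2* = 6 + 2/3·19.2/4 = 9.2.

x_2* = 9.2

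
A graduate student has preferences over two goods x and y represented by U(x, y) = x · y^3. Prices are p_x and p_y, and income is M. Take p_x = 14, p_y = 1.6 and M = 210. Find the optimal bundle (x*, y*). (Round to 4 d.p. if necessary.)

x* = 3.75, y* = 98.4375

MU_x/MU_y = (y)/(3·x); tangency sets this equal to p_x/p_y.
Rearranging, p_y·y = 3·p_x·x. Substituting into the budget gives p_x·x·(1 + 3) = M.
Demand: x*(p_x,p_y,M) = 0.25·M/p_x and y* = 0.75·M/p_y.
At p_x=14, p_y=1.6, M=210: x* = 0.25·210/14 = 3.75, y* = 98.4375.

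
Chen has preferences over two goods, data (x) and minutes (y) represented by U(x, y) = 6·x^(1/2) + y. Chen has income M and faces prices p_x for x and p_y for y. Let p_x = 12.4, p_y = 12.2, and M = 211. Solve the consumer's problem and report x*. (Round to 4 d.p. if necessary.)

x* = 8.712

Utility is quasi-linear in y; the FOC for x is 3/√x = p_x/p_y.
Solve: √x = 3·p_y/p_x, so x*(p_x,p_y) = (3·p_y/p_x)², and y* = (M − p_x·x*)/p_y.
Plugging in: x* = (3·12.2/12.4)² = 8.712.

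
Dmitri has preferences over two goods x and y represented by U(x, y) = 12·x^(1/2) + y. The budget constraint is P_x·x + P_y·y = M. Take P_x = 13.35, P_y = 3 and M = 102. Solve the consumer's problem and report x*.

Thus x* = (6·P_y/P_x)² — independent of M — with the rest of income spent on y.
Plugging in: x* = (6·3/13.35)² = 1.818.

x* = 1.818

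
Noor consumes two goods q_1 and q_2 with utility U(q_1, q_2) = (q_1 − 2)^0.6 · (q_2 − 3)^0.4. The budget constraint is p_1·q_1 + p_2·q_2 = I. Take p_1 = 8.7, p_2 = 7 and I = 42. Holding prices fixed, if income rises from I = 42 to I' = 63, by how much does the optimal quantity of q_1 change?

This is Cobb-Douglas in (q_1−2, q_2−3): tangency gives 0.6·p_2·(q_2−3) = 0.4·p_1·(q_1−2).
After buying the subsistence bundle (2, 3), a share 0.6 of the remaining income goes to q_1: q_1* = 2 + 0.6·(I − 2p_1 − 3p_2)/p_1.
Discretionary income = 42 − 2·8.7 − 3·7 = 3.6; q_1* = 2 + 0.6·3.6/8.7 = 2.2483.
At I' = 63: q_1* = 3.6966. Change: 3.6966 − 2.2483 = 1.4483.

Δq_1* = 1.4483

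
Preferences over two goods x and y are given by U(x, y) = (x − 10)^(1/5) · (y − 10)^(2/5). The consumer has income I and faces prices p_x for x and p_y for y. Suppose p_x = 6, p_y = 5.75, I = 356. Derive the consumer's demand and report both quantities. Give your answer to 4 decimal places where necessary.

This is Cobb-Douglas in (x−10, y−10): tangency gives 0.2·p_y·(y−10) = 0.4·p_x·(x−10).
Substituting into the budget: x* = 10 + 1/3·(I − 10·p_x − 10·p_y)/p_x, and y* = 10 + 2/3·(…)/p_y.
Discretionary income = 356 − 10·6 − 10·5.75 = 238.5; x* = 10 + 1/3·238.5/6 = 23.25; y* = 10 + 2/3·238.5/5.75 = 37.6522.

x* = 23.25, y* = 37.6522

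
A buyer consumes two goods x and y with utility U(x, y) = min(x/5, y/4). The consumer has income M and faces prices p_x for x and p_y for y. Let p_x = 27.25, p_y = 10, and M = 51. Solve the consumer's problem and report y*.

Leontief preferences: the optimum is at the kink where x/5 = y/4, i.e. y = (4/5)·x.
Budget: p_x·x + p_y·(4/5)·x = M, so (5·p_x + 4·p_y)·x = 5·M.
Demand: x*(p_x,p_y,M) = 5·M/(5·p_x + 4·p_y), y* = 4·M/(5·p_x + 4·p_y).
Here 5·27.25 + 4·10 = 176.25, giving y* = 1.1574.

y* = 1.1574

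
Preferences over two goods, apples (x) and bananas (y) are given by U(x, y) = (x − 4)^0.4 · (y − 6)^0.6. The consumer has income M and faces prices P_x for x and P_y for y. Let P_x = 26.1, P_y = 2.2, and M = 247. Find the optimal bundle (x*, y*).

Discretionary income = 247 − 4·26.1 − 6·2.2 = 129.4; x* = 4 + 0.4·129.4/26.1 = 5.9831; y* = 6 + 0.6·129.4/2.2 = 41.2909.

x* = 5.9831, y* = 41.2909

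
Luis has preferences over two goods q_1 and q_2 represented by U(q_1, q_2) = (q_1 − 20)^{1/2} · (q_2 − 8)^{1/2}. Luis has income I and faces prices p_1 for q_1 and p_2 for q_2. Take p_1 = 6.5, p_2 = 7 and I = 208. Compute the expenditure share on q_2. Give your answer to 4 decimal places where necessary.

share on q_2 = 0.3221

This is Cobb-Douglas in (q_1−20, q_2−8): tangency gives 0.5·p_2·(q_2−8) = 0.5·p_1·(q_1−20).
Substituting into the budget: q_1* = 20 + 0.5·(I − 20·p_1 − 8·p_2)/p_1, and q_2* = 8 + 0.5·(…)/p_2.
Discretionary income = 208 − 20·6.5 − 8·7 = 22; q_1* = 20 + 0.5·22/6.5 = 21.6923; q_2* = 8 + 0.5·22/7 = 9.5714.
Expenditure on q_2: 7·9.5714 = 67; share = 0.3221.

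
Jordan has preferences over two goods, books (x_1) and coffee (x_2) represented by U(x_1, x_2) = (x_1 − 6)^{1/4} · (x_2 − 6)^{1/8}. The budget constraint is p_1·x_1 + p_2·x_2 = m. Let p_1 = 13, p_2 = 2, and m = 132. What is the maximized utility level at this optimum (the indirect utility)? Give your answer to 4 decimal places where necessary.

This is Cobb-Douglas in (x_1−6, x_2−6): tangency gives 0.25·p_2·(x_2−6) = 0.125·p_1·(x_1−6).
After buying the subsistence bundle (6, 6), a share 2/3 of the remaining income goes to x_1: x_1* = 6 + 2/3·(m − 6p_1 − 6p_2)/p_1.
Discretionary income = 132 − 6·13 − 6·2 = 42; x_1* = 6 + 2/3·42/13 = 8.1538; x_2* = 6 + 1/3·42/2 = 13.
Utility at the optimum: U(8.1538, 13) = 1.545.

V = 1.545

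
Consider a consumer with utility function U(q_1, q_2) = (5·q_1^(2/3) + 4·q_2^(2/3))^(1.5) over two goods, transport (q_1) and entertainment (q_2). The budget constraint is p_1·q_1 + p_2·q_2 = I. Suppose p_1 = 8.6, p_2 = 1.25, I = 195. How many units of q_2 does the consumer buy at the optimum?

q_2* = 149.8182

MRS = MU_q_1/MU_q_2 = (5/4)·(q_2/q_1)^(1/3). Set equal to p_1/p_2.
Hence q_2/q_1 = ((4/5)·p_1/p_2)^(1/(1/3)), i.e. raised to the 3 power.
Substitute q_2 = (q_2/q_1)·q_1 into the budget: q_1* = I/(p_1 + p_2·(q_2/q_1)).
Numerically q_2/q_1 = 166.738264, so q_1* = 195/(8.6 + 1.25·166.738264) = 0.8985 and q_2* = 166.738264·0.8985 = 149.8182.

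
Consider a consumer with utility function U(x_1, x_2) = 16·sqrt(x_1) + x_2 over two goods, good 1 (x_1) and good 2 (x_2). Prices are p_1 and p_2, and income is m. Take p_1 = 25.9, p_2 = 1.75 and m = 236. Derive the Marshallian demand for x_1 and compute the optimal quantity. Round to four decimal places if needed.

x_1* = 0.2922

Utility is quasi-linear in x_2; the FOC for x_1 is 8/√x_1 = p_1/p_2.
Solve: √x_1 = 8·p_2/p_1, so x_1*(p_1,p_2) = (8·p_2/p_1)², and x_2* = (m − p_1·x_1*)/p_2.
Plugging in: x_1* = (8·1.75/25.9)² = 0.2922.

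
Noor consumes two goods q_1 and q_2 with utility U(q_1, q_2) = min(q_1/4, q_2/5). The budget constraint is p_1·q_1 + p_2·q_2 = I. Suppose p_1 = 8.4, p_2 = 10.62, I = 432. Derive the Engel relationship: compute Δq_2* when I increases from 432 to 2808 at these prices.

Δq_2* = 137.0242

Leontief preferences: the optimum is at the kink where q_1/4 = q_2/5, i.e. q_2 = (5/4)·q_1.
Budget: p_1·q_1 + p_2·(5/4)·q_1 = I, so (4·p_1 + 5·p_2)·q_1 = 4·I.
Demand: q_1*(p_1,p_2,I) = 4·I/(4·p_1 + 5·p_2), q_2* = 5·I/(4·p_1 + 5·p_2).
Here 4·8.4 + 5·10.62 = 86.7, giving q_2* = 24.9135.
At I' = 2808: q_2* = 161.9377. Change: 161.9377 − 24.9135 = 137.0242.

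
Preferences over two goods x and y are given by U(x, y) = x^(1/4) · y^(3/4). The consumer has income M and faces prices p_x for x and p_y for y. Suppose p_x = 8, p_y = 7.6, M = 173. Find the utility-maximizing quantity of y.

y* = 17.0724

Tangency: MRS = (1/3)·y/x = p_x/p_y.
So 0.25·p_y·y = 0.75·p_x·x; combined with the budget, a share 0.25 of income goes to x.
Demand: x*(p_x,p_y,M) = 0.25·M/p_x and y* = 0.75·M/p_y.
At p_x=8, p_y=7.6, M=173: y* = 0.75·173/7.6 = 17.0724.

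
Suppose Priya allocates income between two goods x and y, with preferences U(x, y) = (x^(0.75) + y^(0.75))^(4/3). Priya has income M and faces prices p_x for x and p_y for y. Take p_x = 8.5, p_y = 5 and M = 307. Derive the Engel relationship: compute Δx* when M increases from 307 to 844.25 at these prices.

MRS = MU_x/MU_y = (y/x)^(0.25). Set equal to p_x/p_y.
Solve for the ratio: y/x = [p_x/p_y]^(4).
With the ratio pinned down, the budget gives x* = M/(p_x + p_y·(y/x)) and y* = (y/x)·x*.
Numerically y/x = 8.3521, so x* = 307/(8.5 + 5·8.3521) = 6.1082.
At M' = 844.25: x* = 16.7975. Change: 16.7975 − 6.1082 = 10.6893.

Δx* = 10.6893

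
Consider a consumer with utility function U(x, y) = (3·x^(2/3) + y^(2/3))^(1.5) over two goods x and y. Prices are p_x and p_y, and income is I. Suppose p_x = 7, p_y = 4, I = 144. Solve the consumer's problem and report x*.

x* = 18.4758

From the CES first-order condition, 3·(y/x)^(1/3) = p_x/p_y.
Hence y/x = ((1/3)·p_x/p_y)^(1/(1/3)), i.e. raised to the 3 power.
Substitute y = (y/x)·x into the budget: x* = I/(p_x + p_y·(y/x)).
Numerically y/x = 0.198495, so x* = 144/(7 + 4·0.198495) = 18.4758.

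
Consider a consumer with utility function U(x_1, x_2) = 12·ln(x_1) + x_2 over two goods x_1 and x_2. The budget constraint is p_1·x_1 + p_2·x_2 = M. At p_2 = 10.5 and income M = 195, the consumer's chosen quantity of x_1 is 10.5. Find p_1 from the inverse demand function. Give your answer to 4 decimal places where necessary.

MU_x_1 = 12/x_1, MU_x_2 = 1. Tangency: 12/x_1 = p_1/p_2.
So x_1*(p_1,p_2) = 12·p_2/p_1, independent of income; and x_2* = (M − 12·p_2)/p_2.
Set x_1* = 10.5 in the demand function and solve for p_1: p_1 = 12.

p_1 = 12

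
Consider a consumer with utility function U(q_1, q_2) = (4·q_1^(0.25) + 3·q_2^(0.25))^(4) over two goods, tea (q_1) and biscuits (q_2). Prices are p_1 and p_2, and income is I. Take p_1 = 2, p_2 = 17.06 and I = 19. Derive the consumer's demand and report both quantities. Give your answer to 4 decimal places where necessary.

q_1* = 7.1241, q_2* = 0.2785

MRS = MU_q_1/MU_q_2 = (4/3)·(q_2/q_1)^(0.75). Set equal to p_1/p_2.
Solve for the ratio: q_2/q_1 = [(3/4)·p_1/p_2]^(4/3).
Substitute q_2 = (q_2/q_1)·q_1 into the budget: q_1* = I/(p_1 + p_2·(q_2/q_1)).
Numerically q_2/q_1 = 0.039098, so q_1* = 19/(2 + 17.06·0.039098) = 7.1241 and q_2* = 0.039098·7.1241 = 0.2785.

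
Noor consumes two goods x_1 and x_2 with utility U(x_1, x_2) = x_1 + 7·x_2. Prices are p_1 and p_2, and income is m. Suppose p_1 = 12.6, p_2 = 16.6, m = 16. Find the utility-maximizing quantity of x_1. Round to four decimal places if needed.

Linear utility — the consumer picks whichever good has higher MU/price: 1/12.6 = 0.0794 vs 7/16.6 = 0.4217.
x_2 gives more utility per dollar, so spend all income on x_2: x_2* = m/p_2, x_1* = 0.
Numerically: x_1* = 0, x_2* = 0.9639.

x_1* = 0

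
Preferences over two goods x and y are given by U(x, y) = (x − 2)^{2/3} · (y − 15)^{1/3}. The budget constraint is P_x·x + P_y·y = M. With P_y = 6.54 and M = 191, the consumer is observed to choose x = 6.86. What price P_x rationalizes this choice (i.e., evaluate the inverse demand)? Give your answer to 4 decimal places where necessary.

P_x = 10

Let x' = x−2, y' = y−15. MRS = 2·y'/x' = P_x/P_y.
Substituting into the budget: x* = 2 + 2/3·(M − 2·P_x − 15·P_y)/P_x, and y* = 15 + 1/3·(…)/P_y.
Set x* = 6.86 in the demand function and solve for P_x: P_x = 10.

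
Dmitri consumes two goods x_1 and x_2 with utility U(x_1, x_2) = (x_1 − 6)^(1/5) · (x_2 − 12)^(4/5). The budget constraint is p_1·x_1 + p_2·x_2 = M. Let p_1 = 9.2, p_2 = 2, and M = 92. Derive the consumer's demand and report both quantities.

x_1* = 6.2783, x_2* = 17.12

Substituting into the budget: x_1* = 6 + 0.2·(M − 6·p_1 − 12·p_2)/p_1, and x_2* = 12 + 0.8·(…)/p_2.
Discretionary income = 92 − 6·9.2 − 12·2 = 12.8; x_1* = 6 + 0.2·12.8/9.2 = 6.2783; x_2* = 12 + 0.8·12.8/2 = 17.12.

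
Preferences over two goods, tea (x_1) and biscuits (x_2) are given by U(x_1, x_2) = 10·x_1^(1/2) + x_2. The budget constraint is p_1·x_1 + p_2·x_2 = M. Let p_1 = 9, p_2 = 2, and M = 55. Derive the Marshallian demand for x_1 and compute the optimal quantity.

x_1* = 1.2346

MU_x_1 = 5/√x_1, MU_x_2 = 1. Tangency: 5/√x_1 = p_1/p_2.
Solve: √x_1 = 5·p_2/p_1, so x_1*(p_1,p_2) = (5·p_2/p_1)², and x_2* = (M − p_1·x_1*)/p_2.
Plugging in: x_1* = (5·2/9)² = 1.2346.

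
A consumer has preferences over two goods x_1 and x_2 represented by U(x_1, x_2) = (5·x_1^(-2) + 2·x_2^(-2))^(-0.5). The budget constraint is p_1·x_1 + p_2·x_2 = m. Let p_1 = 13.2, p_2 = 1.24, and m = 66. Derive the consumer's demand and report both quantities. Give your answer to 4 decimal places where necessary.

x_1* = 4.3393, x_2* = 7.0333

MRS = MU_x_1/MU_x_2 = (5/2)·(x_2/x_1)^(3). Set equal to p_1/p_2.
Solve for the ratio: x_2/x_1 = [(2/5)·p_1/p_2]^(1/3).
With the ratio pinned down, the budget gives x_1* = m/(p_1 + p_2·(x_2/x_1)) and x_2* = (x_2/x_1)·x_1*.
Numerically x_2/x_1 = 1.62083, so x_1* = 66/(13.2 + 1.24·1.62083) = 4.3393 and x_2* = 1.62083·4.3393 = 7.0333.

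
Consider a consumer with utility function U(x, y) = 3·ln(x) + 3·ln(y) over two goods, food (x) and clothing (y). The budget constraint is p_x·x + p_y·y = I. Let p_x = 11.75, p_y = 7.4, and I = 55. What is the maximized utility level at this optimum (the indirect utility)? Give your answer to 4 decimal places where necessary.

V = 6.4891

Tangency: MRS = y/x = p_x/p_y.
So 3·p_y·y = 3·p_x·x; combined with the budget, a share 0.5 of income goes to x.
Demand: x*(p_x,p_y,I) = 0.5·I/p_x and y* = 0.5·I/p_y.
At p_x=11.75, p_y=7.4, I=55: x* = 0.5·55/11.75 = 2.3404, y* = 3.7162.
Utility at the optimum: U(2.3404, 3.7162) = 6.4891.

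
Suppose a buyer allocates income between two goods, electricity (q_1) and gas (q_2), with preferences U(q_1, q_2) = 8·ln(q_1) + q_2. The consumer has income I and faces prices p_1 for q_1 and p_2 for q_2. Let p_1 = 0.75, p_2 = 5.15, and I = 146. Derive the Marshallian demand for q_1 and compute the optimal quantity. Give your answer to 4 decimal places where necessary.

q_1* = 54.9333

Set MRS = p_1/p_2: (8/q_1)/1 = p_1/p_2.
So q_1*(p_1,p_2) = 8·p_2/p_1, independent of income; and q_2* = (I − 8·p_2)/p_2.
At the given prices: q_1* = 8·5.15/0.75 = 54.9333.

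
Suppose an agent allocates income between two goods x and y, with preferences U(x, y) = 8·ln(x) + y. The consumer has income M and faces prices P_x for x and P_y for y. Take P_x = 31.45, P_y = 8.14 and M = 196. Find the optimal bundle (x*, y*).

Set MRS = P_x/P_y: (8/x)/1 = P_x/P_y.
So x*(P_x,P_y) = 8·P_y/P_x, independent of income; and y* = (M − 8·P_y)/P_y.
At the given prices: x* = 8·8.14/31.45 = 2.0706, and y* = 16.0786.

x* = 2.0706, y* = 16.0786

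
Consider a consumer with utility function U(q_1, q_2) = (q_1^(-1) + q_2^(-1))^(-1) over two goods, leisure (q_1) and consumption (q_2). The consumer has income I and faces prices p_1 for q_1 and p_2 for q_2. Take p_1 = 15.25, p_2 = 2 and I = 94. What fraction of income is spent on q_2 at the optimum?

share on q_2 = 0.2659

MU_q_1 ∝ q_1^(-2), MU_q_2 ∝ q_2^(-2), so MRS = (q_2/q_1)^(2) = p_1/p_2.
Hence q_2/q_1 = (p_1/p_2)^(1/(2)), i.e. raised to the 0.5 power.
With the ratio pinned down, the budget gives q_1* = I/(p_1 + p_2·(q_2/q_1)) and q_2* = (q_2/q_1)·q_1*.
Numerically q_2/q_1 = 2.76134, so q_1* = 94/(15.25 + 2·2.76134) = 4.5252 and q_2* = 2.76134·4.5252 = 12.4955.
Expenditure on q_2: 2·12.4955 = 24.9911; share = 0.2659.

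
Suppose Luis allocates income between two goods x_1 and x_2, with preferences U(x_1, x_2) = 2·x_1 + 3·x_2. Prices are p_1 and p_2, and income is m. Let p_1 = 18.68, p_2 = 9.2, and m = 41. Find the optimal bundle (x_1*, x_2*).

Perfect substitutes: compare marginal utility per dollar. 2/p_1 vs 3/p_2 → 0.1071 vs 0.3261.
x_2 gives more utility per dollar, so spend all income on x_2: x_2* = m/p_2, x_1* = 0.
Numerically: x_1* = 0, x_2* = 4.4565.

x_1* = 0, x_2* = 4.4565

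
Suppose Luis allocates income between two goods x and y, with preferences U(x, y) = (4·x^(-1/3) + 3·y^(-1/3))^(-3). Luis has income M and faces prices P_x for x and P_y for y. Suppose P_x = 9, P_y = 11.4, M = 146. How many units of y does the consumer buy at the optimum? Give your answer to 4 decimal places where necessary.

y* = 5.9029

MU_x ∝ 4·x^(-4/3), MU_y ∝ 3·y^(-4/3), so MRS = (4/3)·(y/x)^(4/3) = P_x/P_y.
Hence y/x = ((3/4)·P_x/P_y)^(1/(4/3)), i.e. raised to the 0.75 power.
Substitute y = (y/x)·x into the budget: x* = M/(P_x + P_y·(y/x)).
Numerically y/x = 0.674993, so x* = 146/(9 + 11.4·0.674993) = 8.7452 and y* = 0.674993·8.7452 = 5.9029.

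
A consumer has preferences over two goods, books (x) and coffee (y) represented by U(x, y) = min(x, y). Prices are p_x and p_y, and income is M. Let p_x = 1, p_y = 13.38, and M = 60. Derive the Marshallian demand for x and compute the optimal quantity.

With perfect complements, no substitution: consume in ratio x:y = 1:1.
Budget: p_x·x + p_y·x = M, so (p_x + p_y)·x = M.
Demand: x*(p_x,p_y,M) = M/(p_x + p_y), y* = M/(p_x + p_y).
Here 1 + 13.38 = 14.38, giving x* = 4.1725.

x* = 4.1725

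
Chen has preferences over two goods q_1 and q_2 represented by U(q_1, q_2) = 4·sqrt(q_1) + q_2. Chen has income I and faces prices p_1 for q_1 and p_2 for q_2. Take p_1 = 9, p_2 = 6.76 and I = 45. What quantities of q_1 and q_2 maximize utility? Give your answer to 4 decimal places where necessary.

Utility is quasi-linear in q_2; the FOC for q_1 is 2/√q_1 = p_1/p_2.
Thus q_1* = (2·p_2/p_1)² — independent of I — with the rest of income spent on q_2.
Plugging in: q_1* = (2·6.76/9)² = 2.2567, q_2* = 3.6524.

q_1* = 2.2567, q_2* = 3.6524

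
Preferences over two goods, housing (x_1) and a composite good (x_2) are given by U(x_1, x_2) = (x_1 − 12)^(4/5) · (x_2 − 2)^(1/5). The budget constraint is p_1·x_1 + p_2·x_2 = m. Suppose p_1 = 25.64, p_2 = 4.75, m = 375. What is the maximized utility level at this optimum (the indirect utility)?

Substituting into the budget: x_1* = 12 + 0.8·(m − 12·p_1 − 2·p_2)/p_1, and x_2* = 2 + 0.2·(…)/p_2.
Discretionary income = 375 − 12·25.64 − 2·4.75 = 57.82; x_1* = 12 + 0.8·57.82/25.64 = 13.8041; x_2* = 2 + 0.2·57.82/4.75 = 4.4345.
Utility at the optimum: U(13.8041, 4.4345) = 1.9155.

V = 1.9155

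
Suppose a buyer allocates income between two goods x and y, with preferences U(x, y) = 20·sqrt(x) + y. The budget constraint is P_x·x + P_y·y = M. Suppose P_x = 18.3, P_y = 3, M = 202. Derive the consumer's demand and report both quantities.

MU_x = 10/√x, MU_y = 1. Tangency: 10/√x = P_x/P_y.
Solve: √x = 10·P_y/P_x, so x*(P_x,P_y) = (10·P_y/P_x)², and y* = (M − P_x·x*)/P_y.
Plugging in: x* = (10·3/18.3)² = 2.6874, y* = 50.9399.

x* = 2.6874, y* = 50.9399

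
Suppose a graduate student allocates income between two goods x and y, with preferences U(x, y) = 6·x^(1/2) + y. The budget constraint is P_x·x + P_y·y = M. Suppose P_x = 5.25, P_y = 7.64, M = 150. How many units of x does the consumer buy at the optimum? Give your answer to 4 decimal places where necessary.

x* = 19.0595

MU_x = 3/√x, MU_y = 1. Tangency: 3/√x = P_x/P_y.
Solve: √x = 3·P_y/P_x, so x*(P_x,P_y) = (3·P_y/P_x)², and y* = (M − P_x·x*)/P_y.
Plugging in: x* = (3·7.64/5.25)² = 19.0595.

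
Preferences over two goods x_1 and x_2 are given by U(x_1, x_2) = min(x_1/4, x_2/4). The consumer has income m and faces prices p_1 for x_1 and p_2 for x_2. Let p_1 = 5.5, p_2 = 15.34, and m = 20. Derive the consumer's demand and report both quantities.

x_1* = 0.9597, x_2* = 0.9597

Leontief preferences: the optimum is at the kink where x_1/4 = x_2/4, i.e. x_2 = x_1.
Budget: p_1·x_1 + p_2·x_1 = m, so (4·p_1 + 4·p_2)·x_1 = 4·m.
Demand: x_1*(p_1,p_2,m) = 4·m/(4·p_1 + 4·p_2), x_2* = 4·m/(4·p_1 + 4·p_2).
Here 4·5.5 + 4·15.34 = 83.36, giving x_1* = 0.9597 and x_2* = 0.9597.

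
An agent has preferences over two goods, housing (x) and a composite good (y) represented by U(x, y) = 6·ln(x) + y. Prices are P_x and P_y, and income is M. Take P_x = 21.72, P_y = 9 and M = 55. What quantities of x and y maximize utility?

x* = 2.4862, y* = 0.1111

So x*(P_x,P_y) = 6·P_y/P_x, independent of income; and y* = (M − 6·P_y)/P_y.
At the given prices: x* = 6·9/21.72 = 2.4862, and y* = 0.1111.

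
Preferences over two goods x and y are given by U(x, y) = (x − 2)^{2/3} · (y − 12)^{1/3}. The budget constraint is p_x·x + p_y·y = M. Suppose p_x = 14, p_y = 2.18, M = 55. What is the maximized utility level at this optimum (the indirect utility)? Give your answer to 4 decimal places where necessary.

V = 0.059

MRS = 2·(y−12)/(x−2). Tangency with p_x/p_y gives y−12 = (1/2)·(p_x/p_y)·(x−2).
Substituting into the budget: x* = 2 + 2/3·(M − 2·p_x − 12·p_y)/p_x, and y* = 12 + 1/3·(…)/p_y.
Discretionary income = 55 − 2·14 − 12·2.18 = 0.84; x* = 2 + 2/3·0.84/14 = 2.04; y* = 12 + 1/3·0.84/2.18 = 12.1284.
Utility at the optimum: U(2.04, 12.1284) = 0.059.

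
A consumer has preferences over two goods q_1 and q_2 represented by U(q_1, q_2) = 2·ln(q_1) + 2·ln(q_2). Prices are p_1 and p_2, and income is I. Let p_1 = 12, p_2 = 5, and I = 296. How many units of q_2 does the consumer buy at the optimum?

q_2* = 29.6

Tangency: MRS = q_2/q_1 = p_1/p_2.
Rearranging, p_2·q_2 = p_1·q_1. Substituting into the budget gives p_1·q_1·(1 + 1) = I.
Demand: q_1*(p_1,p_2,I) = 0.5·I/p_1 and q_2* = 0.5·I/p_2.
At p_1=12, p_2=5, I=296: q_2* = 0.5·296/5 = 29.6.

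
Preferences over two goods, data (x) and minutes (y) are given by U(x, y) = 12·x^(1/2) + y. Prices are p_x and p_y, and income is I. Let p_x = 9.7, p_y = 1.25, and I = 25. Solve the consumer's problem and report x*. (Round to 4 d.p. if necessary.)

Set MRS = p_x/p_y: 6·x^(−1/2) = p_x/p_y.
Thus x* = (6·p_y/p_x)² — independent of I — with the rest of income spent on y.
Plugging in: x* = (6·1.25/9.7)² = 0.5978.

x* = 0.5978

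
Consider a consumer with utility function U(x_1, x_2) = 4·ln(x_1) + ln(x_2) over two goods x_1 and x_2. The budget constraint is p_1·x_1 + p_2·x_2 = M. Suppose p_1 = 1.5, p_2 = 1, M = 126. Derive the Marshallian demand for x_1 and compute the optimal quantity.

Demand: x_1*(p_1,p_2,M) = 0.8·M/p_1 and x_2* = 0.2·M/p_2.
At p_1=1.5, p_2=1, M=126: x_1* = 0.8·126/1.5 = 67.2.

x_1* = 67.2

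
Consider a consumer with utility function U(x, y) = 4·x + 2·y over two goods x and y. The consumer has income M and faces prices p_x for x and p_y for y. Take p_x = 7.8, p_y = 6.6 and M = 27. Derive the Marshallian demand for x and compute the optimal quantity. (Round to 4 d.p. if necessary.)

Linear utility — the consumer picks whichever good has higher MU/price: 4/7.8 = 0.5128 vs 2/6.6 = 0.303.
x gives more utility per dollar, so spend all income on x: x* = M/p_x, y* = 0.
Numerically: x* = 3.4615, y* = 0.

x* = 3.4615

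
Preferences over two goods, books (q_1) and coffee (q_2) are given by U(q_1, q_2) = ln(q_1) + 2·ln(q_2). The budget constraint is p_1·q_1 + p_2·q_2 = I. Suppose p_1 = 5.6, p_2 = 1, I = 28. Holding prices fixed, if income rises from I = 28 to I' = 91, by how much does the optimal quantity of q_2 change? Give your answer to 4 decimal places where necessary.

Δq_2* = 42

At p_1=5.6, p_2=1, I=28: q_2* = 2/3·28/1 = 18.6667.
At I' = 91: q_2* = 60.6667. Change: 60.6667 − 18.6667 = 42.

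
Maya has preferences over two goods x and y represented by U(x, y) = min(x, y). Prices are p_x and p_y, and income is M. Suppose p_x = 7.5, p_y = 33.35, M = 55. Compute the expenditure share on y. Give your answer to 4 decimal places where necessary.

With perfect complements, no substitution: consume in ratio x:y = 1:1.
Budget: p_x·x + p_y·x = M, so (p_x + p_y)·x = M.
Demand: x*(p_x,p_y,M) = M/(p_x + p_y), y* = M/(p_x + p_y).
Here 7.5 + 33.35 = 40.85, giving x* = 1.3464 and y* = 1.3464.
Expenditure on y: 33.35·1.3464 = 44.9021; share = 0.8164.

share on y = 0.8164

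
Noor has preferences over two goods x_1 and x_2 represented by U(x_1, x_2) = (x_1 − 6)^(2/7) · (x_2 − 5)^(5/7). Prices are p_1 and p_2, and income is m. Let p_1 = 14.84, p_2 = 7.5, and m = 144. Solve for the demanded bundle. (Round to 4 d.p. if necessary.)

x_1* = 6.3362, x_2* = 6.6629

This is Cobb-Douglas in (x_1−6, x_2−5): tangency gives 2/7·p_2·(x_2−5) = 5/7·p_1·(x_1−6).
After buying the subsistence bundle (6, 5), a share 2/7 of the remaining income goes to x_1: x_1* = 6 + 2/7·(m − 6p_1 − 5p_2)/p_1.
Discretionary income = 144 − 6·14.84 − 5·7.5 = 17.46; x_1* = 6 + 2/7·17.46/14.84 = 6.3362; x_2* = 5 + 5/7·17.46/7.5 = 6.6629.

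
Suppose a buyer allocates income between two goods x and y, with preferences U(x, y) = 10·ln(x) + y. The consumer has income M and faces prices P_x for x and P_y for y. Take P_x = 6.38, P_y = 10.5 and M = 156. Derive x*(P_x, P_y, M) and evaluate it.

x* = 16.4577

Set MRS = P_x/P_y: (10/x)/1 = P_x/P_y.
So x*(P_x,P_y) = 10·P_y/P_x, independent of income; and y* = (M − 10·P_y)/P_y.
At the given prices: x* = 10·10.5/6.38 = 16.4577.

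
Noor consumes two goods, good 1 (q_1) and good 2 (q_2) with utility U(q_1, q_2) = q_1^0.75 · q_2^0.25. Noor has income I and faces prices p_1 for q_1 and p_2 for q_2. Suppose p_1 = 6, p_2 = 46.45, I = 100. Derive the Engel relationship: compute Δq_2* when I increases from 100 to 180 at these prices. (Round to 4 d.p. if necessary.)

Δq_2* = 0.4306

At p_1=6, p_2=46.45, I=100: q_2* = 0.25·100/46.45 = 0.5382.
At I' = 180: q_2* = 0.9688. Change: 0.9688 − 0.5382 = 0.4306.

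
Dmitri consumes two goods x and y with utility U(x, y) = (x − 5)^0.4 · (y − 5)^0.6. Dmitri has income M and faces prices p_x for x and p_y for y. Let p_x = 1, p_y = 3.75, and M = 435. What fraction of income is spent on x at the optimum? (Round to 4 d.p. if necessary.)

share on x = 0.3897

MRS = (2/3)·(y−5)/(x−5). Tangency with p_x/p_y gives y−5 = (3/2)·(p_x/p_y)·(x−5).
Substituting into the budget: x* = 5 + 0.4·(M − 5·p_x − 5·p_y)/p_x, and y* = 5 + 0.6·(…)/p_y.
Discretionary income = 435 − 5·1 − 5·3.75 = 411.25; x* = 5 + 0.4·411.25/1 = 169.5; y* = 5 + 0.6·411.25/3.75 = 70.8.
Expenditure on x: 1·169.5 = 169.5; share = 0.3897.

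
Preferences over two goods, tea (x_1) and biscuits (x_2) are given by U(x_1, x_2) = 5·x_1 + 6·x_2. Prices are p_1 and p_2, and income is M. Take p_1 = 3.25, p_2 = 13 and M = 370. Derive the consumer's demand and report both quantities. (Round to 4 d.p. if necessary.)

x_1* = 113.8462, x_2* = 0

Linear utility — the consumer picks whichever good has higher MU/price: 5/3.25 = 1.5385 vs 6/13 = 0.4615.
x_1 gives more utility per dollar, so spend all income on x_1: x_1* = M/p_1, x_2* = 0.
Numerically: x_1* = 113.8462, x_2* = 0.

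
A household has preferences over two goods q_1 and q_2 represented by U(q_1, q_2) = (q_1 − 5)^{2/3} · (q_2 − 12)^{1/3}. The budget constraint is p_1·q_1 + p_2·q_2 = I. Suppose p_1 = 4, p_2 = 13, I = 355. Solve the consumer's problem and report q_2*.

q_2* = 16.5897

Discretionary income = 355 − 5·4 − 12·13 = 179; q_2* = 12 + 1/3·179/13 = 16.5897.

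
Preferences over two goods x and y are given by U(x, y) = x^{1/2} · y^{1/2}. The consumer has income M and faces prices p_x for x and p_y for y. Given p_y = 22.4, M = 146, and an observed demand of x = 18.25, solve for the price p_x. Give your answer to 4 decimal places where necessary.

The MRS is y/x. Set MRS = p_x/p_y.
Rearranging, p_y·y = p_x·x. Substituting into the budget gives p_x·x·(1 + 1) = M.
Demand: x*(p_x,p_y,M) = 0.5·M/p_x and y* = 0.5·M/p_y.
Set x* = 18.25 in the demand function and solve for p_x: p_x = 4.

p_x = 4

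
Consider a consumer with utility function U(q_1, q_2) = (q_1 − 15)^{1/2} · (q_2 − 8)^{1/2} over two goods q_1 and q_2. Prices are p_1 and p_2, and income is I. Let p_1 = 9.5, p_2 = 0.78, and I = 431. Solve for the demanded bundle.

Substituting into the budget: q_1* = 15 + 0.5·(I − 15·p_1 − 8·p_2)/p_1, and q_2* = 8 + 0.5·(…)/p_2.
Discretionary income = 431 − 15·9.5 − 8·0.78 = 282.26; q_1* = 15 + 0.5·282.26/9.5 = 29.8558; q_2* = 8 + 0.5·282.26/0.78 = 188.9359.

q_1* = 29.8558, q_2* = 188.9359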